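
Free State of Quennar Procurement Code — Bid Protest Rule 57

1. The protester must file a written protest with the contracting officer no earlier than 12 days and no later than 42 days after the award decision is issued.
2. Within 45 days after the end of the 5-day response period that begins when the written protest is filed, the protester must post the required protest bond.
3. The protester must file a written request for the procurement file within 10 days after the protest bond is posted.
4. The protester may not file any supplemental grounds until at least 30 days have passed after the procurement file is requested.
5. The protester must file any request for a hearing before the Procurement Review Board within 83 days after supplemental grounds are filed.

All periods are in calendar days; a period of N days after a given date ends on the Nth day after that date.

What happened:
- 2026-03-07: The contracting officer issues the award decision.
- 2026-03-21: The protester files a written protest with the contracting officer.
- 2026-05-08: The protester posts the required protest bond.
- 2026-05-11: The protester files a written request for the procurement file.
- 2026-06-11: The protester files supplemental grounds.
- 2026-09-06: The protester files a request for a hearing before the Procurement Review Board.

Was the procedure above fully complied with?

Step 1: the window is 12–42 days after 2026-03-07 (when the award decision is issued), so 2026-03-19 through 2026-04-18; done 2026-03-21, which is between those dates.
Step 2: 45 days after 2026-03-26 (end of the 5-day response period, which began when the written protest is filed on 2026-03-21) is 2026-05-10; completed 2026-05-08, before the deadline.
Step 3: 10 days after 2026-05-08 (when the protest bond is posted) is 2026-05-18; done 2026-05-11 — timely.
Step 4: the earliest permitted date is 30 days after 2026-05-11 (when the procurement file is requested), i.e. 2026-06-10; done 2026-06-11 — permitted.
Step 5: 83 days after 2026-06-11 (when supplemental grounds are filed) is 2026-09-02; done 2026-09-06 — 4 days late.

No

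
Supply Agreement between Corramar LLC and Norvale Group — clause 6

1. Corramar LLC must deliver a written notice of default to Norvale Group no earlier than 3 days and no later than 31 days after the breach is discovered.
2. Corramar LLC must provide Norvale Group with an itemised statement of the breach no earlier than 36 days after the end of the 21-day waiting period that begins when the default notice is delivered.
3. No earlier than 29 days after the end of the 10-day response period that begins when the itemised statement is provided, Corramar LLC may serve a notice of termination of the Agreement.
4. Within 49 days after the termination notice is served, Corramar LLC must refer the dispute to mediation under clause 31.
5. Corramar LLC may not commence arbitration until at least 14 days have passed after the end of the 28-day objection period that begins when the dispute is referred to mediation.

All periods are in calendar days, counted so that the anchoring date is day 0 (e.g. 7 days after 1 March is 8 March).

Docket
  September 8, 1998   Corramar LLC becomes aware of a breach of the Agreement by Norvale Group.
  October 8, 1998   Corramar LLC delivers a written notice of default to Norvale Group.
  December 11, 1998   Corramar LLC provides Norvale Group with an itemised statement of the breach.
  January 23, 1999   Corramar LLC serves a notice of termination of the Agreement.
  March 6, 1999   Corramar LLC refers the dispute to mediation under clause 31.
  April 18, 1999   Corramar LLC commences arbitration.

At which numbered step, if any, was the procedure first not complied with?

(1) the permitted window runs from September 8, 1998 + 3 = September 11, 1998 to September 8, 1998 + 31 = October 9, 1998; done October 8, 1998, which is between those dates.
(2) permitted from October 29, 1998 + 36 days = December 4, 1998 onward; done December 11, 1998, after the minimum wait.
(3) permitted from December 21, 1998 + 29 days = January 19, 1999 onward; done January 23, 1999, after the minimum wait.
(4) due by January 23, 1999 + 49 days = March 13, 1999; completed March 6, 1999, before the deadline.
(5) permitted from April 3, 1999 + 14 days = April 17, 1999 onward; done April 18, 1999, after the minimum wait.

None — every step was satisfied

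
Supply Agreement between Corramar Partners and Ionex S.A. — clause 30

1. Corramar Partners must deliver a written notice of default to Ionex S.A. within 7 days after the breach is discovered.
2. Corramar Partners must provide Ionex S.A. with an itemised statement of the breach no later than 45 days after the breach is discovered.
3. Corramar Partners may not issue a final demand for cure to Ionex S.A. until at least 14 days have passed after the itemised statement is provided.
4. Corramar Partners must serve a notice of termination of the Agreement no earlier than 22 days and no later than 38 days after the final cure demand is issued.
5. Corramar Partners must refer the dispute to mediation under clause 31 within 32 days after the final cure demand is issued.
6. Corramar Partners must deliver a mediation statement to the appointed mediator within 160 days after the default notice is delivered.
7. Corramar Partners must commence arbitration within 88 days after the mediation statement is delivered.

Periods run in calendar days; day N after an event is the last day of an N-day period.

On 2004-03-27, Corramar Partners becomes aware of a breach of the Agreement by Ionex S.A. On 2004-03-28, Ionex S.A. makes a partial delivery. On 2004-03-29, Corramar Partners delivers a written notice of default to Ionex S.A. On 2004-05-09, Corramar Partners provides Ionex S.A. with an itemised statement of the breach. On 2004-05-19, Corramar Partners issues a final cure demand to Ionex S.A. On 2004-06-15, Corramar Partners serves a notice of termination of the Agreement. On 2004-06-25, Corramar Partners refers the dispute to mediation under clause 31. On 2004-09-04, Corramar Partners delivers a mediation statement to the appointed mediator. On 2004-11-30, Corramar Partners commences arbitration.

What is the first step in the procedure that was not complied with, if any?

Step 3

(1) due by 2004-03-27 + 7 days = 2004-04-03; completed 2004-03-29, before the deadline.
(2) due by 2004-03-27 + 45 days = 2004-05-11; 2004-05-09 is within that limit.
(3) permitted from 2004-05-09 + 14 days = 2004-05-23 onward; acted on 2004-05-19, 4 days prematurely.
No need to go further; step 3 was not satisfied.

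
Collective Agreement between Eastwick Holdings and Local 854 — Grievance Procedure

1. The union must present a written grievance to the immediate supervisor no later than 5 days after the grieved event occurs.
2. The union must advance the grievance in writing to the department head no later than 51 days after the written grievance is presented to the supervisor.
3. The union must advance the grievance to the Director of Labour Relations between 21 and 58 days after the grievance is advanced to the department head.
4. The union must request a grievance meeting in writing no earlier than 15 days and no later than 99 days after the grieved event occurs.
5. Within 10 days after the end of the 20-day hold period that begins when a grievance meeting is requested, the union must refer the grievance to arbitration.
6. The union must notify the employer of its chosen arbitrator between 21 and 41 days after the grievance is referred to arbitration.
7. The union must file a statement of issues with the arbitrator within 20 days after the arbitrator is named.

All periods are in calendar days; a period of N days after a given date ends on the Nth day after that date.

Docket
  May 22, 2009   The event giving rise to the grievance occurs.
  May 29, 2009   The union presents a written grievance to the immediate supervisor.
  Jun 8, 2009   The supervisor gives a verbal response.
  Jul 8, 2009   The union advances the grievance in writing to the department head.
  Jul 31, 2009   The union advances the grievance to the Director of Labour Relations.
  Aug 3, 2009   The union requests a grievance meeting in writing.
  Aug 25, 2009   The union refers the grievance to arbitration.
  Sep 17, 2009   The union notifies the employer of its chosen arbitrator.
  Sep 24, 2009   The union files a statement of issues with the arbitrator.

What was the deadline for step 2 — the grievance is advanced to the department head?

Step 2 runs from May 29, 2009, when the written grievance is presented to the supervisor. 51 days after May 29, 2009 is Jul 19, 2009.

Jul 19, 2009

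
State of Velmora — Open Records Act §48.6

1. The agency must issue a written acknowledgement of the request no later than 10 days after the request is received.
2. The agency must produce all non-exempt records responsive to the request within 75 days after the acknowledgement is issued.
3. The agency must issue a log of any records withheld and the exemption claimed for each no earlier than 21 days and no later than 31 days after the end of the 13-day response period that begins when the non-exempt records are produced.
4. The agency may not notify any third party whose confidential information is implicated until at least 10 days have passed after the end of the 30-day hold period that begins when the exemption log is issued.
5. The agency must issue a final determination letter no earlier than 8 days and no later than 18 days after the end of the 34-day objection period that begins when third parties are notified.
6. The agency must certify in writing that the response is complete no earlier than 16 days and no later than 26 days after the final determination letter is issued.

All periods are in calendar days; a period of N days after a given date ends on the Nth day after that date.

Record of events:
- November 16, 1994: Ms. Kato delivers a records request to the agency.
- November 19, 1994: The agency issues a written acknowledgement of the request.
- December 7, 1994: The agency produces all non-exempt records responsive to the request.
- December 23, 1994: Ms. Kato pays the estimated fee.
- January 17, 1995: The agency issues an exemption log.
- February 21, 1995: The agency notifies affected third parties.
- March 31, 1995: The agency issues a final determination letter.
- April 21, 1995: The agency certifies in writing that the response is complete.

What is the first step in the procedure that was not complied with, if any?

(1) due by November 16, 1994 + 10 days = November 26, 1994; November 19, 1994 is within that limit.
(2) due by November 19, 1994 + 75 days = February 2, 1995; done December 7, 1994 — timely.
(3) the permitted window runs from December 20, 1994 + 21 = January 10, 1995 to December 20, 1994 + 31 = January 20, 1995; January 17, 1995 falls inside that range.
(4) permitted from February 16, 1995 + 10 days = February 26, 1995 onward; done February 21, 1995 — 5 days too early.

Step 4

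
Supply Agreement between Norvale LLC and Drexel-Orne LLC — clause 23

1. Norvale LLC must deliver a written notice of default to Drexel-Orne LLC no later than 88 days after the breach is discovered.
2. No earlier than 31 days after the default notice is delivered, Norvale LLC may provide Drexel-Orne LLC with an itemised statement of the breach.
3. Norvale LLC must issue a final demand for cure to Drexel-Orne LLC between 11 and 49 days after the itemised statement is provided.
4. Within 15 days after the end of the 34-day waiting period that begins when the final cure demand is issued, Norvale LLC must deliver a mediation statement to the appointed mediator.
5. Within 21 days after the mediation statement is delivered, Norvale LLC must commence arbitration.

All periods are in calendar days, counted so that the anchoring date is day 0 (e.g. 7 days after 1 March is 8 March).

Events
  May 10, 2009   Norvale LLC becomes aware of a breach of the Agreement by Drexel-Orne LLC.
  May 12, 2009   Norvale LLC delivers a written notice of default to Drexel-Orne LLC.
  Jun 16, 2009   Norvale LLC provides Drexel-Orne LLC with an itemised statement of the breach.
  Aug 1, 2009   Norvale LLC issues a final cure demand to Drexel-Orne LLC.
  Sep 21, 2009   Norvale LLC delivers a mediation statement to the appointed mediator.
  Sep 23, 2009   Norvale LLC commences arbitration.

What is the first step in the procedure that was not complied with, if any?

Step 4

(1) due by May 10, 2009 + 88 days = Aug 6, 2009; done May 12, 2009 — timely.
(2) permitted from May 12, 2009 + 31 days = Jun 12, 2009 onward; Jun 16, 2009 is on or after that date.
(3) the permitted window runs from Jun 16, 2009 + 11 = Jun 27, 2009 to Jun 16, 2009 + 49 = Aug 4, 2009; Aug 1, 2009 falls inside that range.
(4) due by Sep 4, 2009 + 15 days = Sep 19, 2009; not done until Sep 21, 2009, 2 days after the deadline.
Later steps need not be reached.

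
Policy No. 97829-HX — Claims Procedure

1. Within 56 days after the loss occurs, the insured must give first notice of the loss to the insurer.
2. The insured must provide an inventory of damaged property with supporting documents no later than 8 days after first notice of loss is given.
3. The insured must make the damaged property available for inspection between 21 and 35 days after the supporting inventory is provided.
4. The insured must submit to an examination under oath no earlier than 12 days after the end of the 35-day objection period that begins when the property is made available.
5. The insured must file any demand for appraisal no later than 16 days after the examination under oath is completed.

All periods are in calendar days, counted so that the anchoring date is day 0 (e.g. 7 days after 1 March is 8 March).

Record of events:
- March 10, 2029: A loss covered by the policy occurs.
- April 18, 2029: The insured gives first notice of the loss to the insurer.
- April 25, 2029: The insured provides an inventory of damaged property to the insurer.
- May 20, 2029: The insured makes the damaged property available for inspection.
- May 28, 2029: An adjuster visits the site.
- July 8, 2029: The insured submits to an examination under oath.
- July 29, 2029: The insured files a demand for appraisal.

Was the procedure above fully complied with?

(1) due by March 10, 2029 + 56 days = May 5, 2029; completed April 18, 2029, before the deadline.
(2) due by April 18, 2029 + 8 days = April 26, 2029; completed April 25, 2029, before the deadline.
(3) the permitted window runs from April 25, 2029 + 21 = May 16, 2029 to April 25, 2029 + 35 = May 30, 2029; done May 20, 2029 — within the window.
(4) permitted from June 24, 2029 + 12 days = July 6, 2029 onward; July 8, 2029 is on or after that date.
(5) due by July 8, 2029 + 16 days = July 24, 2029; not done until July 29, 2029, 5 days after the deadline.
The analysis stops there.

No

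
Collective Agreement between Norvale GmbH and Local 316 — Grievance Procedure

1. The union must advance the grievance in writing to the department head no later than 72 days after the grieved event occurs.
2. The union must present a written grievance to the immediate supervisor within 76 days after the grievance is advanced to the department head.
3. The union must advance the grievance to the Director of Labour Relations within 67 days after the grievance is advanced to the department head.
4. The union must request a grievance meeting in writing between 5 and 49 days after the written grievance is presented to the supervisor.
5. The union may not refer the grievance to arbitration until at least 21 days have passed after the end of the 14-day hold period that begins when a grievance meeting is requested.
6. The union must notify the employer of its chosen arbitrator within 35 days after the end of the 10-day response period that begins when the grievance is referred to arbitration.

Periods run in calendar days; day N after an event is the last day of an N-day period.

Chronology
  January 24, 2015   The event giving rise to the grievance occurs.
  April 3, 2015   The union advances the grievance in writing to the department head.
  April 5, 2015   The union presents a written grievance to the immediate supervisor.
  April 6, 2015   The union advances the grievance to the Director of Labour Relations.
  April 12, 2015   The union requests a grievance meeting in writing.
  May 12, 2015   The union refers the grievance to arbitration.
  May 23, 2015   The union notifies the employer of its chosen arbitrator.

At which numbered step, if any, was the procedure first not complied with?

Step 5

Step 1 — counting 72 days from January 24, 2015 (when the grieved event occurs) gives a deadline of April 6, 2015; completed April 3, 2015, before the deadline.
Step 2 — counting 76 days from April 3, 2015 (when the grievance is advanced to the department head) gives a deadline of June 18, 2015; April 5, 2015 is within that limit.
Step 3 — counting 67 days from April 3, 2015 (when the grievance is advanced to the department head) gives a deadline of June 9, 2015; done April 6, 2015 — timely.
Step 4 — 5 and 49 days from April 5, 2015 (when the written grievance is presented to the supervisor) are April 10, 2015 and May 24, 2015 respectively; done April 12, 2015 — within the window.
Step 5 — must wait 21 days from April 26, 2015 (end of the 14-day hold period, which began when a grievance meeting is requested on April 12, 2015), so not before May 17, 2015; May 12, 2015 is 5 days before the earliest permitted date.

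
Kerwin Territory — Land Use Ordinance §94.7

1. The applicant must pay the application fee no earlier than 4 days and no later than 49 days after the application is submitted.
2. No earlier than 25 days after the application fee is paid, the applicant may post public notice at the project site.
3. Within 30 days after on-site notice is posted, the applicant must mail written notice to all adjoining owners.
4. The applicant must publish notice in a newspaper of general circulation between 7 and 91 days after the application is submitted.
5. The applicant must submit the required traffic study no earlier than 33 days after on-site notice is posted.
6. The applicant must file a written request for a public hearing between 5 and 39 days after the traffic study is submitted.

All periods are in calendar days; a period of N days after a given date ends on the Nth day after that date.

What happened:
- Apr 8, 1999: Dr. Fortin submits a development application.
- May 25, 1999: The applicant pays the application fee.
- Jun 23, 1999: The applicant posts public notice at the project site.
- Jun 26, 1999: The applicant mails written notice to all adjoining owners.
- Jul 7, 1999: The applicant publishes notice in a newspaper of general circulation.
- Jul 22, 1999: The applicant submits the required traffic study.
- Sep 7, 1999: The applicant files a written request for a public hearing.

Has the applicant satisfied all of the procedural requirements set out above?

Step 1 — 4 and 49 days from Apr 8, 1999 (when the application is submitted) are Apr 12, 1999 and May 27, 1999 respectively; May 25, 1999 falls inside that range.
Step 2 — must wait 25 days from May 25, 1999 (when the application fee is paid), so not before Jun 19, 1999; Jun 23, 1999 is on or after that date.
Step 3 — counting 30 days from Jun 23, 1999 (when on-site notice is posted) gives a deadline of Jul 23, 1999; completed Jun 26, 1999, before the deadline.
Step 4 — 7 and 91 days from Apr 8, 1999 (when the application is submitted) are Apr 15, 1999 and Jul 8, 1999 respectively; done Jul 7, 1999 — within the window.
Step 5 — must wait 33 days from Jun 23, 1999 (when on-site notice is posted), so not before Jul 26, 1999; Jul 22, 1999 is 4 days before the earliest permitted date.
Later steps need not be reached.

No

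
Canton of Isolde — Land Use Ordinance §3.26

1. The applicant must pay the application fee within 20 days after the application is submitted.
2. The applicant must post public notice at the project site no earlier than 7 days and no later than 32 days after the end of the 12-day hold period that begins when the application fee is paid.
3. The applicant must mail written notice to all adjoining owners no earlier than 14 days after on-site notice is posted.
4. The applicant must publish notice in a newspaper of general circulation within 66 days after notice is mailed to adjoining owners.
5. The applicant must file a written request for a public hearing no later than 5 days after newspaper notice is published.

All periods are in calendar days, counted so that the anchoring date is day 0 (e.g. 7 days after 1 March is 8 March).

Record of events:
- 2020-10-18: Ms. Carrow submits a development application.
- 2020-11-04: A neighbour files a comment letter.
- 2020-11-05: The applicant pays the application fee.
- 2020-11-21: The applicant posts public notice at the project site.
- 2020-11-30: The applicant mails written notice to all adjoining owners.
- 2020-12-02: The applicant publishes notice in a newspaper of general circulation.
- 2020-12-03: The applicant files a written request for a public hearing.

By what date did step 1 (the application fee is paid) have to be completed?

Step 1 runs from 2020-10-18, when the application is submitted. 20 days after 2020-10-18 is 2020-11-07.

2020-11-07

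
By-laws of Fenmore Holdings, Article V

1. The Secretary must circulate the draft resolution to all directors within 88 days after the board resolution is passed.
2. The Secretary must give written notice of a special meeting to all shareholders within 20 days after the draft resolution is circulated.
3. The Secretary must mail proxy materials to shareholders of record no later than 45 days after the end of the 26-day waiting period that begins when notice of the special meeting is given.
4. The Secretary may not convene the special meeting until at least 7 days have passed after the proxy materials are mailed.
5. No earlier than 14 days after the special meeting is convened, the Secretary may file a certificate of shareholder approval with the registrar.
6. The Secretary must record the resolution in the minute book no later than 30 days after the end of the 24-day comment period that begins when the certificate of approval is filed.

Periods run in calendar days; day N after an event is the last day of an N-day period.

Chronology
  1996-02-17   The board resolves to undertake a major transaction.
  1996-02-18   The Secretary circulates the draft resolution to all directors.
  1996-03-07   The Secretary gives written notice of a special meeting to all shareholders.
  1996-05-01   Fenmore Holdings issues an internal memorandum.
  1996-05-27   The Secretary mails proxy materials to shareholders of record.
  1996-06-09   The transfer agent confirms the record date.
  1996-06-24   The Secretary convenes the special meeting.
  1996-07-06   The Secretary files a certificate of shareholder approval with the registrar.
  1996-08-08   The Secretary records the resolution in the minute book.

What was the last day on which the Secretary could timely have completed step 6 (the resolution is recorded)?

1996-08-29

The certificate of approval is filed on 1996-07-06; the 24-day comment period therefore ends 1996-07-30, and step 6 runs from that date. 30 days after 1996-07-30 is 1996-08-29.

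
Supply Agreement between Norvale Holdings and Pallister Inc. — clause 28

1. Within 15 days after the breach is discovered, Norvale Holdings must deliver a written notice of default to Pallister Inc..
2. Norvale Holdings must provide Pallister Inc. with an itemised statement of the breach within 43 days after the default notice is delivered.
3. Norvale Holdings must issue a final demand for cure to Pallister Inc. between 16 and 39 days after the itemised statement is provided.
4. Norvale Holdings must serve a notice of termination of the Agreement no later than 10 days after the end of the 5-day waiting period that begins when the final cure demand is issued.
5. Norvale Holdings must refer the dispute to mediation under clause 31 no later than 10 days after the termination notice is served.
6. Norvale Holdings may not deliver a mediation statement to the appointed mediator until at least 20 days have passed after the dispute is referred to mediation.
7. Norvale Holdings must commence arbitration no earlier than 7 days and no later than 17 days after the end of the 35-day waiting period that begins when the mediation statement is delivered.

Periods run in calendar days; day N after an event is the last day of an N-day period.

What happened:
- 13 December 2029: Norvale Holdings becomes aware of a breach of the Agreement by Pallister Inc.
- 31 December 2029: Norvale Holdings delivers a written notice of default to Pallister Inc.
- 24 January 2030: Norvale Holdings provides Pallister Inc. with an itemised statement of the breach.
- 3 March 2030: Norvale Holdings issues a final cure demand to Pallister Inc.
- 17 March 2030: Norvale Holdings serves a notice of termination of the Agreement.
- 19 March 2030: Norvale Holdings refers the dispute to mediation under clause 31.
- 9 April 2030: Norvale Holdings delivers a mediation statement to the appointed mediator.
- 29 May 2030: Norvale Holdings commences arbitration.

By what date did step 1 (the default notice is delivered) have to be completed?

28 December 2029

Step 1 runs from 13 December 2029, when the breach is discovered. 15 days after 13 December 2029 is 28 December 2029.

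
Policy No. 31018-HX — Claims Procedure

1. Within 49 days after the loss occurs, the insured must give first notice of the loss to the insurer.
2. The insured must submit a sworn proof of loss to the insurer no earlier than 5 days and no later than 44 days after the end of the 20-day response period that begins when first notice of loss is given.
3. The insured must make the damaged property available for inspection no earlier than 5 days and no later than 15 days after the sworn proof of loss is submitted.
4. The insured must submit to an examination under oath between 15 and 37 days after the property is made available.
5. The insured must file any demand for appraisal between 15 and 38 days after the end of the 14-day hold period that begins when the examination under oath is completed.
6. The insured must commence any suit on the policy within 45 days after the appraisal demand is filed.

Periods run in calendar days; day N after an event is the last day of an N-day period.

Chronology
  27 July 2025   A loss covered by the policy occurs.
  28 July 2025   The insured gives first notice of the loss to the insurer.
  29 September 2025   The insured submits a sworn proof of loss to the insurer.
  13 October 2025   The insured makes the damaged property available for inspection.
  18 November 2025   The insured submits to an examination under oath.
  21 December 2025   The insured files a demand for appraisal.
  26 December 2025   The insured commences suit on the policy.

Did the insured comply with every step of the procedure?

Yes

(1) due by 27 July 2025 + 49 days = 14 September 2025; 28 July 2025 is within that limit.
(2) the permitted window runs from 17 August 2025 + 5 = 22 August 2025 to 17 August 2025 + 44 = 30 September 2025; 29 September 2025 falls inside that range.
(3) the permitted window runs from 29 September 2025 + 5 = 4 October 2025 to 29 September 2025 + 15 = 14 October 2025; done 13 October 2025, which is between those dates.
(4) the permitted window runs from 13 October 2025 + 15 = 28 October 2025 to 13 October 2025 + 37 = 19 November 2025; done 18 November 2025, which is between those dates.
(5) the permitted window runs from 2 December 2025 + 15 = 17 December 2025 to 2 December 2025 + 38 = 9 January 2026; done 21 December 2025 — within the window.
(6) due by 21 December 2025 + 45 days = 4 February 2026; 26 December 2025 is within that limit.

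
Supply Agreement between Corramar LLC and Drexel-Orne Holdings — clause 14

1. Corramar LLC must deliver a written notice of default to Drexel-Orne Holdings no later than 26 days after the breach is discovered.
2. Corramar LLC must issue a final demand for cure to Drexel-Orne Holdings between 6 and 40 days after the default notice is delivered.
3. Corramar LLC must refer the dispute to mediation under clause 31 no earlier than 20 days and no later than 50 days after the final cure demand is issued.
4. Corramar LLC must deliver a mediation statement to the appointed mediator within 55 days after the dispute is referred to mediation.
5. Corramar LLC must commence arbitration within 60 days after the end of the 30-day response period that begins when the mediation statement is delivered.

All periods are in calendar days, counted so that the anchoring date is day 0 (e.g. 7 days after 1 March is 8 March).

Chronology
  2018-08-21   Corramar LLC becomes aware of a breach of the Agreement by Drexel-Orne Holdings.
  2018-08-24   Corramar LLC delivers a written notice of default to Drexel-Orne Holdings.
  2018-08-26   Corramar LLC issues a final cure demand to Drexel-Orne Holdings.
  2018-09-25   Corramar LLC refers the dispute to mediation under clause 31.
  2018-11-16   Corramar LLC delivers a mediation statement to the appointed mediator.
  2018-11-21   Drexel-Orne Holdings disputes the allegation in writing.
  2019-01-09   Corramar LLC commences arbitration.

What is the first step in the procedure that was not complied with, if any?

Step 2

Step 1 — counting 26 days from 2018-08-21 (when the breach is discovered) gives a deadline of 2018-09-16; done 2018-08-24 — timely.
Step 2 — 6 and 40 days from 2018-08-24 (when the default notice is delivered) are 2018-08-30 and 2018-10-03 respectively; 2018-08-26 is 4 days too early.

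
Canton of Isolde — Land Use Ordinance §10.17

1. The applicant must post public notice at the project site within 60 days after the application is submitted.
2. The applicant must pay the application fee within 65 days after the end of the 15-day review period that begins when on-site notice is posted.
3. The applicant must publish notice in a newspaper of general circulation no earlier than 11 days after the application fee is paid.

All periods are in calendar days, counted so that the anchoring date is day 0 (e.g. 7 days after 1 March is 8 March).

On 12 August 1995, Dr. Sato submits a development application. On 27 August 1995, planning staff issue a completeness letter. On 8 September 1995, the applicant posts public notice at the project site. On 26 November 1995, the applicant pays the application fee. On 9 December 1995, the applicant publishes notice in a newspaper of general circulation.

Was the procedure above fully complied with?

(1) due by 12 August 1995 + 60 days = 11 October 1995; 8 September 1995 is within that limit.
(2) due by 23 September 1995 + 65 days = 27 November 1995; 26 November 1995 is within that limit.
(3) permitted from 26 November 1995 + 11 days = 7 December 1995 onward; done 9 December 1995, after the minimum wait.

Yes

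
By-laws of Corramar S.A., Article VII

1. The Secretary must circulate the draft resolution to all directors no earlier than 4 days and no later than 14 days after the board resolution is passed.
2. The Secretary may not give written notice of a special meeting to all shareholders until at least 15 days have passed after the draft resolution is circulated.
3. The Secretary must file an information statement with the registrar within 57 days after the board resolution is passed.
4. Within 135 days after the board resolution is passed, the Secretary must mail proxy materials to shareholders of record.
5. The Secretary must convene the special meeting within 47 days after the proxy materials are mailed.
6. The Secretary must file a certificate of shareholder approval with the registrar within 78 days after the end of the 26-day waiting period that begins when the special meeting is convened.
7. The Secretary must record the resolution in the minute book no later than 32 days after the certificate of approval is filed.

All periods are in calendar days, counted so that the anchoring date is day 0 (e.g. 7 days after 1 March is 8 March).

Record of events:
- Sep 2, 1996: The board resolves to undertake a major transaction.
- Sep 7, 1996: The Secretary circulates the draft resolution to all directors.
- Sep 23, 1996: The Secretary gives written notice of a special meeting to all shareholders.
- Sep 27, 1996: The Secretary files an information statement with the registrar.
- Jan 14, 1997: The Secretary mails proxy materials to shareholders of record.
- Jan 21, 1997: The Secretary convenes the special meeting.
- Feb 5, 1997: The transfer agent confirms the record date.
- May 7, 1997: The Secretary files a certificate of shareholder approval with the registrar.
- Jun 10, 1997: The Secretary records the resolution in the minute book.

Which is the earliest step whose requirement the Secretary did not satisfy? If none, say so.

Step 6

Step 1 — 4 and 14 days from Sep 2, 1996 (when the board resolution is passed) are Sep 6, 1996 and Sep 16, 1996 respectively; done Sep 7, 1996 — within the window.
Step 2 — must wait 15 days from Sep 7, 1996 (when the draft resolution is circulated), so not before Sep 22, 1996; done Sep 23, 1996, after the minimum wait.
Step 3 — counting 57 days from Sep 2, 1996 (when the board resolution is passed) gives a deadline of Oct 29, 1996; done Sep 27, 1996 — timely.
Step 4 — counting 135 days from Sep 2, 1996 (when the board resolution is passed) gives a deadline of Jan 15, 1997; Jan 14, 1997 is within that limit.
Step 5 — counting 47 days from Jan 14, 1997 (when the proxy materials are mailed) gives a deadline of Mar 2, 1997; done Jan 21, 1997 — timely.
Step 6 — counting 78 days from Feb 16, 1997 (end of the 26-day waiting period, which began when the special meeting is convened on Jan 21, 1997) gives a deadline of May 5, 1997; May 7, 1997 misses that deadline by 2 days.
That is the first point of non-compliance.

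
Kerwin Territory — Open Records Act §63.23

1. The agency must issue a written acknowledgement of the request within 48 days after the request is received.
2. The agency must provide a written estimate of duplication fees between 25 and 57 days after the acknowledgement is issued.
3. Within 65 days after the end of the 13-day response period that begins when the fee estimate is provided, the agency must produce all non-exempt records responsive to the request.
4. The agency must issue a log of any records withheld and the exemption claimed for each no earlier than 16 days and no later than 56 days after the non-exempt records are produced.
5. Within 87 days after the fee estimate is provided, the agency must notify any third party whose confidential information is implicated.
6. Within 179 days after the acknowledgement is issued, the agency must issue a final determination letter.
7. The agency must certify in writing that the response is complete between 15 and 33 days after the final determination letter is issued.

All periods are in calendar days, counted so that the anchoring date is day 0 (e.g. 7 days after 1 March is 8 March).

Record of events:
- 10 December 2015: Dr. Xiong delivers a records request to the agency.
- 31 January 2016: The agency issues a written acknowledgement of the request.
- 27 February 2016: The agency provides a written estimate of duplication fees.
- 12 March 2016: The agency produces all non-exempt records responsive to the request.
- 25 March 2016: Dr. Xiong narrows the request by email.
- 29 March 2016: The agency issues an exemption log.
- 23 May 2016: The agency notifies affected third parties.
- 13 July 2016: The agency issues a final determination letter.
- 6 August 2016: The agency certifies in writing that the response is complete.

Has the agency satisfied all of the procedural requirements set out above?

(1) due by 10 December 2015 + 48 days = 27 January 2016; done 31 January 2016 — 4 days late.
The procedure was therefore not followed at step 1.

No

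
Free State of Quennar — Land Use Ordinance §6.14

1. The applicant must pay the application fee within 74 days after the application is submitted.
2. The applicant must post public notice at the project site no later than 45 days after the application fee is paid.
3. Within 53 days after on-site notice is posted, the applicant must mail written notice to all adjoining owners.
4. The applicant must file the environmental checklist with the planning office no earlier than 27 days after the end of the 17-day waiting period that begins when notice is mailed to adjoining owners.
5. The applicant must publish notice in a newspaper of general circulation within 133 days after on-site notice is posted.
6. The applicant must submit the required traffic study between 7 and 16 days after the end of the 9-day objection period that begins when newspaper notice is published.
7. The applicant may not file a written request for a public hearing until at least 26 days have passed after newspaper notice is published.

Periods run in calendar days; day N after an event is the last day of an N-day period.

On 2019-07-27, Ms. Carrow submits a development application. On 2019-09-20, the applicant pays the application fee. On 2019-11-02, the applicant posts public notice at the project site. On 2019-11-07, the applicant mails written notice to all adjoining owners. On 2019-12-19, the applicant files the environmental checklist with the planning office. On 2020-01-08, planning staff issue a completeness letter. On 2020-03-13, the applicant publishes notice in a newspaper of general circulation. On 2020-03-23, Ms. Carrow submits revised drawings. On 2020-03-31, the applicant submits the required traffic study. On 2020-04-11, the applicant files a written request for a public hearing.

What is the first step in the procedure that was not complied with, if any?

Step 1 — counting 74 days from 2019-07-27 (when the application is submitted) gives a deadline of 2019-10-09; completed 2019-09-20, before the deadline.
Step 2 — counting 45 days from 2019-09-20 (when the application fee is paid) gives a deadline of 2019-11-04; completed 2019-11-02, before the deadline.
Step 3 — counting 53 days from 2019-11-02 (when on-site notice is posted) gives a deadline of 2019-12-25; 2019-11-07 is within that limit.
Step 4 — must wait 27 days from 2019-11-24 (end of the 17-day waiting period, which began when notice is mailed to adjoining owners on 2019-11-07), so not before 2019-12-21; acted on 2019-12-19, 2 days prematurely.
The procedure was therefore not followed at step 4.

Step 4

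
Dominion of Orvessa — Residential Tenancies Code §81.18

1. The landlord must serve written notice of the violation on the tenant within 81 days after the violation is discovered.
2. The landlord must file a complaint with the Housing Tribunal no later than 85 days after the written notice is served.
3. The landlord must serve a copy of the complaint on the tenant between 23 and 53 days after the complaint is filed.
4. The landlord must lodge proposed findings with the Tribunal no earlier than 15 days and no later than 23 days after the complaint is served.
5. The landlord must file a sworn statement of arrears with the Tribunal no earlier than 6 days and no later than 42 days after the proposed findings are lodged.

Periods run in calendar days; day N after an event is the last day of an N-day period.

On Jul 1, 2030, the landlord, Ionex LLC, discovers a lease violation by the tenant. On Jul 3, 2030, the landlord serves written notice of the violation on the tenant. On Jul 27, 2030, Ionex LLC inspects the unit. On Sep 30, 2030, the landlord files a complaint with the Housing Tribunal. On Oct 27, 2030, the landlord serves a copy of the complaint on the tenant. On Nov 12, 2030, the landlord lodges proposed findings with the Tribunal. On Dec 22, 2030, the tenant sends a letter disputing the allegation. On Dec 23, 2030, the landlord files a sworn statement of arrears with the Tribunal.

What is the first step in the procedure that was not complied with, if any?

Step 1: 81 days after Jul 1, 2030 (when the violation is discovered) is Sep 20, 2030; completed Jul 3, 2030, before the deadline.
Step 2: 85 days after Jul 3, 2030 (when the written notice is served) is Sep 26, 2030; Sep 30, 2030 misses that deadline by 4 days.
That is the first point of non-compliance.

Step 2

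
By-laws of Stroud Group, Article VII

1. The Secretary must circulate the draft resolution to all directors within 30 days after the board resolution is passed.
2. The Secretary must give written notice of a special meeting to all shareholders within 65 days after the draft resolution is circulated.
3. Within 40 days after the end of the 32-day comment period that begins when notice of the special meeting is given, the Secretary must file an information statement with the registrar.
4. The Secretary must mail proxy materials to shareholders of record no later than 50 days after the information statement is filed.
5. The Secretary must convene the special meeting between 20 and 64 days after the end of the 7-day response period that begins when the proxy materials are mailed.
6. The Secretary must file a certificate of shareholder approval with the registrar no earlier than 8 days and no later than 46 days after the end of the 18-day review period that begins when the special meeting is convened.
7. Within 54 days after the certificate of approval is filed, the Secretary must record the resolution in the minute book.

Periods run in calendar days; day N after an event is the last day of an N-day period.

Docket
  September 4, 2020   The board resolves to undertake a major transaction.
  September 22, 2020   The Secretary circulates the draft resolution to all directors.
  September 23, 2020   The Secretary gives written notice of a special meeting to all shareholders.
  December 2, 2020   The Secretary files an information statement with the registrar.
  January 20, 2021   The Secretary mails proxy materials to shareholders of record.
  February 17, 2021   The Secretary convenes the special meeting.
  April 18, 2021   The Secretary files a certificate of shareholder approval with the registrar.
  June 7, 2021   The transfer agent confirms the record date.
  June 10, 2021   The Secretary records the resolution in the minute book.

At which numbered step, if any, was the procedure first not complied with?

Step 1 — counting 30 days from September 4, 2020 (when the board resolution is passed) gives a deadline of October 4, 2020; completed September 22, 2020, before the deadline.
Step 2 — counting 65 days from September 22, 2020 (when the draft resolution is circulated) gives a deadline of November 26, 2020; September 23, 2020 is within that limit.
Step 3 — counting 40 days from October 25, 2020 (end of the 32-day comment period, which began when notice of the special meeting is given on September 23, 2020) gives a deadline of December 4, 2020; done December 2, 2020 — timely.
Step 4 — counting 50 days from December 2, 2020 (when the information statement is filed) gives a deadline of January 21, 2021; done January 20, 2021 — timely.
Step 5 — 20 and 64 days from January 27, 2021 (end of the 7-day response period, which began when the proxy materials are mailed on January 20, 2021) are February 16, 2021 and April 1, 2021 respectively; February 17, 2021 falls inside that range.
Step 6 — 8 and 46 days from March 7, 2021 (end of the 18-day review period, which began when the special meeting is convened on February 17, 2021) are March 15, 2021 and April 22, 2021 respectively; April 18, 2021 falls inside that range.
Step 7 — counting 54 days from April 18, 2021 (when the certificate of approval is filed) gives a deadline of June 11, 2021; done June 10, 2021 — timely.

None — every step was satisfied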